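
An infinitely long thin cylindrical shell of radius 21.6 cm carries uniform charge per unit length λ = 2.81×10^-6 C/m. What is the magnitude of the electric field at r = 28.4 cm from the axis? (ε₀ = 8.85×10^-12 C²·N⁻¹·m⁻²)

By cylindrical symmetry E is radial; use a coaxial Gaussian cylinder of radius 28.4 cm and length L (r > 21.6 cm).
The full line charge is enclosed: λ_enc = 2.81e-6 C/m.
Since E is radial and uniform over the curved surface, Φ = E·2πrL = Q_enc/ε₀ = λ_enc L/ε₀.
E = |λ_enc|/(2πε₀r) = (2.81×10^-6)/(2π·8.85×10^-12·0.284) = 1.78e5 N/C.

1.78×10^5 N/C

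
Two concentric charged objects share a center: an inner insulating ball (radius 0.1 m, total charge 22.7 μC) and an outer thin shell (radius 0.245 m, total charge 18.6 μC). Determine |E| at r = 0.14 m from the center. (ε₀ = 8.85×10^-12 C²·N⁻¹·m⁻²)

Take a concentric spherical Gaussian surface of radius r = 0.14 m (between the bodies, 0.1 m < r < 0.245 m).
Only the inner charge is enclosed; the outer shell contributes nothing inside itself. Q_enc = 22.7 μC = 2.27×10^-5 C.
Applying ∮E·dA = Q_enc/ε₀ with Φ = E(4πr²):
E = |Q_enc|/(4πε₀r²) = (2.27×10^-5)/(4π·8.85×10^-12·(0.14)²) = 1.04×10^7 N/C.

|E| ≈ 1.04e7 N/C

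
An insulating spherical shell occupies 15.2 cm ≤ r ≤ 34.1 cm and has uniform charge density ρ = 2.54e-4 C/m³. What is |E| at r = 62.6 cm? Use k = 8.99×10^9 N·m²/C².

E = 8.82×10^5 N/C

Use a concentric Gaussian sphere at r = 62.6 cm (r > 34.1 cm, enclosing the whole shell).
Q_enc = ρ·(4π/3)(b³ − a³) = (2.54×10^-4)·(4π/3)·((0.341)³ − (0.152)³) = 3.845×10^-5 C.
Gauss's law: E·4πr² = Q_enc/ε₀.
E = k|Q_enc|/r² = (8.99×10^9)(3.845×10^-5)/(0.626)² = 8.82e5 N/C.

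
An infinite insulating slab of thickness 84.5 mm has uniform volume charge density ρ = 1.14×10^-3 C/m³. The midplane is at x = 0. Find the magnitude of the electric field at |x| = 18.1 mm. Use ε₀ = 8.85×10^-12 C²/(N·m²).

By symmetry E is perpendicular to the slab. A Gaussian pillbox from −18.1 mm to +18.1 mm (face area A) lies entirely within the slab.
Q_enc = ρ·(2x)·A and flux = 2EA, so 2EA = 2ρxA/ε₀ ⇒ E = |ρ|x/ε₀.
E = (1.14×10^-3)(0.0181)/(8.85×10^-12) = 2.33×10^6 N/C.

E ≈ 2.33×10^6 V/m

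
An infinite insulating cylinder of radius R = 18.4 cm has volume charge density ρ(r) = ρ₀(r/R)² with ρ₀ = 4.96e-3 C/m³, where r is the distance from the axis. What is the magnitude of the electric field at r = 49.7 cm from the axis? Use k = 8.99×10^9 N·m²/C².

E = 9.54×10^6 V/m

By cylindrical symmetry E is radial; use a coaxial Gaussian cylinder of radius 49.7 cm and length L (r > R, full charge per length enclosed).
λ_enc = 2π ∫₀^R ρ₀(r'/R)^2 r' dr' = 2πρ₀R²/4 = 2.638×10^-4 C/m.
Gauss's law: E·2πrL = λ_enc L/ε₀.
E = 2k|λ_enc|/r = 2(8.99×10^9)(2.638×10^-4)/(0.497) = 9.54×10^6 N/C.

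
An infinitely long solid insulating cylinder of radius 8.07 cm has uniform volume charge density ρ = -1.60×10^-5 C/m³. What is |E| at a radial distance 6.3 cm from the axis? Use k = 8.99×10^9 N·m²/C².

5.69×10^4 V/m

Choose a coaxial cylinder of radius r = 6.3 cm (arbitrary length L) as the Gaussian surface (r < R).
Charge inside radius r per length L is ρ·πr²·L, so λ_enc = ρπr² = -1.995e-7 C/m.
By Gauss's law (flux through the curved wall only), E·2πrL = λ_enc L/ε₀.
E = 2k|λ_enc|/r = 2(8.99×10^9)(1.995×10^-7)/(0.063) = 5.69e4 N/C.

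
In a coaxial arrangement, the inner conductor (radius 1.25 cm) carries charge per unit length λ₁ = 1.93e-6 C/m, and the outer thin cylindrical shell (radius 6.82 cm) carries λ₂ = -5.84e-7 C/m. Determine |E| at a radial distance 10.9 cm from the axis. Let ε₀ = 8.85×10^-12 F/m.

By cylindrical symmetry E is radial; use a coaxial Gaussian cylinder of radius 10.9 cm and length L (r > 6.82 cm, enclosing both).
λ_enc = λ₁ + λ₂ = (1.93e-6) + (-5.84×10^-7) = 1.346×10^-6 C/m.
Gauss's law: E·2πrL = λ_enc L/ε₀.
E = |λ_enc|/(2πε₀r) = (1.346e-6)/(2π·8.85×10^-12·0.109) = 2.22×10^5 N/C.

E = 2.22×10^5 V/m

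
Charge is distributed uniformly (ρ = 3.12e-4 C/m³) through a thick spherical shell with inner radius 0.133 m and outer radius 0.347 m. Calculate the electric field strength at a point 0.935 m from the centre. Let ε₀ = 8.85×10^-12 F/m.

|E| ≈ 5.30×10^5 N/C

Symmetry ⇒ E = E(r) r̂. Gaussian sphere of radius r = 0.935 m (r > 0.347 m, enclosing the whole shell).
Q_enc = ρ·(4π/3)(b³ − a³) = (3.12e-4)·(4π/3)·((0.347)³ − (0.133)³) = 5.153×10^-5 C.
By Gauss's law, ∮E·dA = E·4πr² = Q_enc/ε₀.
E = |Q_enc|/(4πε₀r²) = (5.153×10^-5)/(4π·8.85×10^-12·(0.935)²) = 5.30×10^5 N/C.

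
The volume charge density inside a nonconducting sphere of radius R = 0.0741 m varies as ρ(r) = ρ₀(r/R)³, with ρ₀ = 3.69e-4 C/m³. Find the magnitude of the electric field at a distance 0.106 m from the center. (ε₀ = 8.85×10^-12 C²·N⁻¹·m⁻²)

By spherical symmetry E is radial; choose a Gaussian sphere of radius r = 0.106 m (r > R, all charge enclosed).
Q_enc = 4π ∫₀^R ρ₀(r'/R)^3 r'² dr' = 4πρ₀R³/6 = 3.144×10^-7 C.
Applying ∮E·dA = Q_enc/ε₀ with Φ = E(4πr²):
E = |Q_enc|/(4πε₀r²) = (3.144×10^-7)/(4π·8.85×10^-12·(0.106)²) = 2.52×10^5 N/C.

E ≈ 2.52e5 V/m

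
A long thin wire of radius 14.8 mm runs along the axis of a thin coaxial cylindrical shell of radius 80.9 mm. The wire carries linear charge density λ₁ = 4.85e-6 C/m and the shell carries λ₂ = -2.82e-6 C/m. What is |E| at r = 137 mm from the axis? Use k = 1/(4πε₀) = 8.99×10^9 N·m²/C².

By cylindrical symmetry E is radial; use a coaxial Gaussian cylinder of radius 137 mm and length L (r > 80.9 mm, enclosing both).
λ_enc = λ₁ + λ₂ = (4.85×10^-6) + (-2.82×10^-6) = 2.03×10^-6 C/m.
Applying ∮E·dA = Q_enc/ε₀ with the end caps contributing no flux:
E = 2k|λ_enc|/r = 2(8.99×10^9)(2.03×10^-6)/(0.137) = 2.66e5 N/C.

E = 2.66×10^5 N/C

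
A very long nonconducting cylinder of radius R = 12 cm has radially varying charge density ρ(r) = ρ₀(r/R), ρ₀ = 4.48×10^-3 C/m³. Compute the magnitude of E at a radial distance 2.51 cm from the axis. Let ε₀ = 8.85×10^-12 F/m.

E = 8.86×10^5 N/C

Coaxial Gaussian cylinder, radius r = 2.51 cm, length L (r < R).
Integrating ρ over the cross-section to radius r: λ_enc = (2πρ₀/R) ∫₀^r r'^2 dr' = 2πρ₀ r^3/(3·R) = 1.236e-6 C/m.
Since E is radial and uniform over the curved surface, Φ = E·2πrL = Q_enc/ε₀ = λ_enc L/ε₀.
E = |λ_enc|/(2πε₀r) = (1.236e-6)/(2π·8.85×10^-12·0.0251) = 8.86×10^5 N/C.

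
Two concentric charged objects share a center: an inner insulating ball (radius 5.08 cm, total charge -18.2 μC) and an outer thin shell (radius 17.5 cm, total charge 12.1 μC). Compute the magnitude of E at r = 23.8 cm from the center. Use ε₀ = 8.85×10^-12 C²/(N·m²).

Take a concentric spherical Gaussian surface of radius r = 23.8 cm (r > 17.5 cm, enclosing both).
Q_enc = (-18.2 μC) + (12.1 μC) = -6.10e-6 C.
By Gauss's law, ∮E·dA = E·4πr² = Q_enc/ε₀.
E = |Q_enc|/(4πε₀r²) = (6.10×10^-6)/(4π·8.85×10^-12·(0.238)²) = 9.68e5 N/C.

|E| = 9.68×10^5 N/C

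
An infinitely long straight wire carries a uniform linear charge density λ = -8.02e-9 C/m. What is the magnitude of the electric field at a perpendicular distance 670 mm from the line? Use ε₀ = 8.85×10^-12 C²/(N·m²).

215 V/m

Choose a coaxial cylinder of radius r = 670 mm (arbitrary length L) as the Gaussian surface.
Q_enc = λL, so λ_enc = -8.02×10^-9 C/m.
Applying ∮E·dA = Q_enc/ε₀ with the end caps contributing no flux:
E = |λ_enc|/(2πε₀r) = (8.02e-9)/(2π·8.85×10^-12·0.67) = 215 N/C.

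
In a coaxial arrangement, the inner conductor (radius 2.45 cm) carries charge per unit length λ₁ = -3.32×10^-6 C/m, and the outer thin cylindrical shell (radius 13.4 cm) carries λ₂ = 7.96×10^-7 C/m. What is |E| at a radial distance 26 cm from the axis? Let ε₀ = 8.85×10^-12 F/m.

By cylindrical symmetry E is radial; use a coaxial Gaussian cylinder of radius 26 cm and length L (r > 13.4 cm, enclosing both).
λ_enc = λ₁ + λ₂ = (-3.32×10^-6) + (7.96e-7) = -2.524×10^-6 C/m.
Applying ∮E·dA = Q_enc/ε₀ with the end caps contributing no flux:
E = |λ_enc|/(2πε₀r) = (2.524×10^-6)/(2π·8.85×10^-12·0.26) = 1.75×10^5 N/C.

E = 1.75×10^5 V/m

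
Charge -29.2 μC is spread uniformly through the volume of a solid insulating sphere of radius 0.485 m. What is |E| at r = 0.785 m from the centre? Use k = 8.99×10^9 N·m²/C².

|E| = 4.26×10^5 V/m

By spherical symmetry E is radial; choose a Gaussian sphere of radius r = 0.785 m (r > R, so the entire charge is enclosed).
Q_enc = -29.2 μC = -2.92×10^-5 C.
Applying ∮E·dA = Q_enc/ε₀ with Φ = E(4πr²):
E = k|Q_enc|/r² = (8.99×10^9)(2.92e-5)/(0.785)² = 4.26×10^5 N/C.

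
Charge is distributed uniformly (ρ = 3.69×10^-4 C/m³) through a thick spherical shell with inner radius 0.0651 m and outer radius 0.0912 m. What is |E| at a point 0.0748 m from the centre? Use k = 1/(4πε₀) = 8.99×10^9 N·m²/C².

3.54×10^5 N/C

By spherical symmetry E is radial; choose a Gaussian sphere of radius r = 0.0748 m (within the shell material, 0.0651 m < r < 0.0912 m).
Only the shell between 0.0651 m and r is enclosed: Q_enc = ρ·(4π/3)(r³ − a³) = (3.69e-4)·(4π/3)·((0.0748)³ − (0.0651)³) = 2.204e-7 C.
By Gauss's law, ∮E·dA = E·4πr² = Q_enc/ε₀.
E = k|Q_enc|/r² = (8.99×10^9)(2.204×10^-7)/(0.0748)² = 3.54e5 N/C.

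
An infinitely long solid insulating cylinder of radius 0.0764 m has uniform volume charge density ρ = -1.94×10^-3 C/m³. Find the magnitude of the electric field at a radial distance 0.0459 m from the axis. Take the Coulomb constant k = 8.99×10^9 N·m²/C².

By cylindrical symmetry E is radial; use a coaxial Gaussian cylinder of radius 0.0459 m and length L (r < R).
Enclosed charge per unit length: λ_enc = ρ·πr² = (-1.94×10^-3)π(0.0459)² = -1.284×10^-5 C/m.
By Gauss's law (flux through the curved wall only), E·2πrL = λ_enc L/ε₀.
E = 2k|λ_enc|/r = 2(8.99×10^9)(1.284×10^-5)/(0.0459) = 5.03e6 N/C.

E ≈ 5.03×10^6 N/C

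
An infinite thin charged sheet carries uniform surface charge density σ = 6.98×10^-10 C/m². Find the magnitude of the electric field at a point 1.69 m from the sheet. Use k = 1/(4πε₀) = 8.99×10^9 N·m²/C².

E ≈ 39.4 V/m

Choose a cylindrical pillbox piercing the sheet, end faces (area A) parallel to it.
Flux Φ = 2EA and Q_enc = σA, so 2EA = σA/ε₀ ⇒ E = |σ|/(2ε₀), independent of distance.
E = 2πk|σ| = 2π(8.99×10^9)(6.98×10^-10) = 39.4 N/C.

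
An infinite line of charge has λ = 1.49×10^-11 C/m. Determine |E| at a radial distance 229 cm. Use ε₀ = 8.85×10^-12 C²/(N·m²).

0.117 V/m

By cylindrical symmetry E is radial; use a coaxial Gaussian cylinder of radius 229 cm and length L.
Q_enc = λL, so λ_enc = 1.49e-11 C/m.
Gauss's law: E·2πrL = λ_enc L/ε₀.
E = |λ_enc|/(2πε₀r) = (1.49e-11)/(2π·8.85×10^-12·2.29) = 0.117 N/C.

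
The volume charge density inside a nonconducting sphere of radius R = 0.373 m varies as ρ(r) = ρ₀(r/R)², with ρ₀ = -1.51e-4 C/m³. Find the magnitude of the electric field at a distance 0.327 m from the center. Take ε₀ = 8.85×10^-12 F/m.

E = 8.58e5 N/C

Use a concentric Gaussian sphere at r = 0.327 m (r < R).
Q_enc = ∫₀^r ρ(r')·4πr'² dr' = (4πρ₀/R²) ∫₀^r r'^4 dr' = 4πρ₀ r^5/(5·R²) = -1.02×10^-5 C.
Gauss's law: E·4πr² = Q_enc/ε₀.
E = |Q_enc|/(4πε₀r²) = (1.02×10^-5)/(4π·8.85×10^-12·(0.327)²) = 8.58e5 N/C.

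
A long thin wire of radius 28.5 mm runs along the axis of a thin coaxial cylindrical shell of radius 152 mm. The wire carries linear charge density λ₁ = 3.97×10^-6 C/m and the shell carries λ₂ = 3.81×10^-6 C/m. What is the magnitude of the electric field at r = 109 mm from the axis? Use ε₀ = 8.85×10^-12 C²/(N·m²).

By cylindrical symmetry E is radial; use a coaxial Gaussian cylinder of radius 109 mm and length L (between the conductors, 28.5 mm < r < 152 mm).
Only the inner wire is enclosed; the outer shell contributes nothing inside itself. λ_enc = λ₁ = 3.97e-6 C/m.
Gauss's law: E·2πrL = λ_enc L/ε₀.
E = |λ_enc|/(2πε₀r) = (3.97e-6)/(2π·8.85×10^-12·0.109) = 6.55×10^5 N/C.

|E| = 6.55e5 V/m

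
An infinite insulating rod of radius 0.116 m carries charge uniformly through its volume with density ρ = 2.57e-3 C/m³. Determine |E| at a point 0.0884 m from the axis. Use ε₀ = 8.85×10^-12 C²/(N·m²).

E = 1.28×10^7 V/m

Choose a coaxial cylinder of radius r = 0.0884 m (arbitrary length L) as the Gaussian surface (r < R).
Charge inside radius r per length L is ρ·πr²·L, so λ_enc = ρπr² = 6.309×10^-5 C/m.
Since E is radial and uniform over the curved surface, Φ = E·2πrL = Q_enc/ε₀ = λ_enc L/ε₀.
E = |λ_enc|/(2πε₀r) = (6.309×10^-5)/(2π·8.85×10^-12·0.0884) = 1.28×10^7 N/C.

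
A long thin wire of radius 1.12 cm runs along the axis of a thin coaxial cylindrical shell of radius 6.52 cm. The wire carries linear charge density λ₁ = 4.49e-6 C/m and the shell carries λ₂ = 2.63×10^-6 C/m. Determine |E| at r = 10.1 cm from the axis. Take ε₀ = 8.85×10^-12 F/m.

Take a coaxial cylindrical Gaussian surface of radius r = 10.1 cm and length L (r > 6.52 cm, enclosing both).
λ_enc = λ₁ + λ₂ = (4.49×10^-6) + (2.63e-6) = 7.12×10^-6 C/m.
Gauss's law: E·2πrL = λ_enc L/ε₀.
E = |λ_enc|/(2πε₀r) = (7.12×10^-6)/(2π·8.85×10^-12·0.101) = 1.27×10^6 N/C.

1.27×10^6 N/C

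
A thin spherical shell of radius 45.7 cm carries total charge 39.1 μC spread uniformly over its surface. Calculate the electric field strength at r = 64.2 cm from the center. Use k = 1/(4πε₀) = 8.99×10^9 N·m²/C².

Symmetry ⇒ E = E(r) r̂. Gaussian sphere of radius r = 64.2 cm (r > 45.7 cm).
The entire shell is enclosed: Q_enc = 3.91e-5 C.
Since E is radial and uniform over the Gaussian sphere, Φ = E·4πr² = Q_enc/ε₀.
E = k|Q_enc|/r² = (8.99×10^9)(3.91e-5)/(0.642)² = 8.53×10^5 N/C.

E = 8.53×10^5 N/C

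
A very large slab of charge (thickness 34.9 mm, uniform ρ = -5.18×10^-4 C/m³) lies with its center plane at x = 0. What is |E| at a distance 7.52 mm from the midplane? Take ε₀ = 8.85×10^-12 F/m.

|E| ≈ 4.40e5 N/C

By symmetry E is perpendicular to the slab. A Gaussian pillbox from −7.52 mm to +7.52 mm (face area A) lies entirely within the slab.
Q_enc = ρ·(2x)·A and flux = 2EA, so 2EA = 2ρxA/ε₀ ⇒ E = |ρ|x/ε₀.
E = (5.18×10^-4)(0.00752)/(8.85×10^-12) = 4.40×10^5 N/C.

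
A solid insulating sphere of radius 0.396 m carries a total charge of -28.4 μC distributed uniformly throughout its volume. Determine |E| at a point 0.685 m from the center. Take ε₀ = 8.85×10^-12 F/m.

5.44×10^5 V/m

Take a concentric spherical Gaussian surface of radius r = 0.685 m (r > R, so the entire charge is enclosed).
Q_enc = -28.4 μC = -2.84×10^-5 C.
By Gauss's law, ∮E·dA = E·4πr² = Q_enc/ε₀.
E = |Q_enc|/(4πε₀r²) = (2.84×10^-5)/(4π·8.85×10^-12·(0.685)²) = 5.44e5 N/C.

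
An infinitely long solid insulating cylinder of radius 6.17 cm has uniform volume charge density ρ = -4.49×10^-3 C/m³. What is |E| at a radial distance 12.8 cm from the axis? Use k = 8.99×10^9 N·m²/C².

E = 7.54×10^6 N/C

Take a coaxial cylindrical Gaussian surface of radius r = 12.8 cm and length L (r > 6.17 cm, full cross-section enclosed).
λ_enc = ρ·πR² = (-4.49×10^-3)π(0.0617)² = -5.37e-5 C/m.
Gauss's law: E·2πrL = λ_enc L/ε₀.
E = 2k|λ_enc|/r = 2(8.99×10^9)(5.37e-5)/(0.128) = 7.54×10^6 N/C.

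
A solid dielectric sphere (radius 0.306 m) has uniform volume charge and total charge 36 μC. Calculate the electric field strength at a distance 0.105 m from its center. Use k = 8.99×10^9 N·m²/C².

Symmetry ⇒ E = E(r) r̂. Gaussian sphere of radius r = 0.105 m (r < R).
For a uniform sphere the enclosed fraction is (r/R)³, so Q_enc = (36 μC)(0.105/0.306)³ = 1.454×10^-6 C.
Since E is radial and uniform over the Gaussian sphere, Φ = E·4πr² = Q_enc/ε₀.
E = k|Q_enc|/r² = (8.99×10^9)(1.454×10^-6)/(0.105)² = 1.19×10^6 N/C.

|E| ≈ 1.19×10^6 N/C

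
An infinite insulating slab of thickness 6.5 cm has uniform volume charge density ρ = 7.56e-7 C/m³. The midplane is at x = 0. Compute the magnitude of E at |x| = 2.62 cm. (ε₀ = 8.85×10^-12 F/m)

By symmetry E is perpendicular to the slab. A Gaussian pillbox from −2.62 cm to +2.62 cm (face area A) lies entirely within the slab.
Q_enc = ρ·(2x)·A and flux = 2EA, so 2EA = 2ρxA/ε₀ ⇒ E = |ρ|x/ε₀.
E = (7.56e-7)(0.0262)/(8.85×10^-12) = 2.24×10^3 N/C.

E = 2.24e3 V/m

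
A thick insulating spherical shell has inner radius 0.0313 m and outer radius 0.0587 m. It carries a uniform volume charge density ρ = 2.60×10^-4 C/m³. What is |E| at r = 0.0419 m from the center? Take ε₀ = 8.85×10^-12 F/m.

E = 2.39×10^5 N/C

Use a concentric Gaussian sphere at r = 0.0419 m (within the shell material, 0.0313 m < r < 0.0587 m).
Enclosed charge is the volume from a to r: Q_enc = (4π/3)ρ(r³ − a³) = 4.672×10^-8 C.
Gauss's law: E·4πr² = Q_enc/ε₀.
E = |Q_enc|/(4πε₀r²) = (4.672×10^-8)/(4π·8.85×10^-12·(0.0419)²) = 2.39×10^5 N/C.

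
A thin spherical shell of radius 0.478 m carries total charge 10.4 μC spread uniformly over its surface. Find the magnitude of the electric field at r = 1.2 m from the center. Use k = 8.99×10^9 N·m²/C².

Use a concentric Gaussian sphere at r = 1.2 m (r > 0.478 m).
The entire shell is enclosed: Q_enc = 1.04e-5 C.
By Gauss's law, ∮E·dA = E·4πr² = Q_enc/ε₀.
E = k|Q_enc|/r² = (8.99×10^9)(1.04×10^-5)/(1.2)² = 6.49e4 N/C.

E = 6.49e4 V/m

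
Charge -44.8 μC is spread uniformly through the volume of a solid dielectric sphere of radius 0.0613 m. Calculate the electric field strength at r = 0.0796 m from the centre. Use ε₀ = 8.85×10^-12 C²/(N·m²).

|E| ≈ 6.36×10^7 N/C

By spherical symmetry E is radial; choose a Gaussian sphere of radius r = 0.0796 m (r > R, so the entire charge is enclosed).
Q_enc = -44.8 μC = -4.48×10^-5 C.
Since E is radial and uniform over the Gaussian sphere, Φ = E·4πr² = Q_enc/ε₀.
E = |Q_enc|/(4πε₀r²) = (4.48e-5)/(4π·8.85×10^-12·(0.0796)²) = 6.36e7 N/C.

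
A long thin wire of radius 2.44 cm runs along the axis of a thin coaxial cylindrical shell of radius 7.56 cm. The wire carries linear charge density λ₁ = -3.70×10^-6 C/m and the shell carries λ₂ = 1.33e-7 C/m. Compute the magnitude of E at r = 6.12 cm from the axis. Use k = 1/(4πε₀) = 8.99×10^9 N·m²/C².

Choose a coaxial cylinder of radius r = 6.12 cm (arbitrary length L) as the Gaussian surface (between the conductors, 2.44 cm < r < 7.56 cm).
Only the inner wire is enclosed; the outer shell contributes nothing inside itself. λ_enc = λ₁ = -3.70e-6 C/m.
Gauss's law: E·2πrL = λ_enc L/ε₀.
E = 2k|λ_enc|/r = 2(8.99×10^9)(3.70e-6)/(0.0612) = 1.09e6 N/C.

|E| = 1.09×10^6 V/m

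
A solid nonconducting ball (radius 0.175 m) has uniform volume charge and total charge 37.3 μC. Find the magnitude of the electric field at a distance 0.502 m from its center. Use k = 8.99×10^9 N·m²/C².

Use a concentric Gaussian sphere at r = 0.502 m (r > R, so the entire charge is enclosed).
Q_enc = 37.3 μC = 3.73×10^-5 C.
By Gauss's law, ∮E·dA = E·4πr² = Q_enc/ε₀.
E = k|Q_enc|/r² = (8.99×10^9)(3.73×10^-5)/(0.502)² = 1.33×10^6 N/C.

E ≈ 1.33×10^6 N/C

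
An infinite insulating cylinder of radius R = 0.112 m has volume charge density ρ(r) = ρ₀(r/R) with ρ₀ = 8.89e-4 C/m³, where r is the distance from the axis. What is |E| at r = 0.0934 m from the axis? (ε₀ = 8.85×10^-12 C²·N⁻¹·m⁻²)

Choose a coaxial cylinder of radius r = 0.0934 m (arbitrary length L) as the Gaussian surface (r < R).
λ_enc = ∫₀^r ρ(r')·2πr' dr' = (2πρ₀/R)·r^3/3 = 1.355e-5 C/m.
Gauss's law: E·2πrL = λ_enc L/ε₀.
E = |λ_enc|/(2πε₀r) = (1.355×10^-5)/(2π·8.85×10^-12·0.0934) = 2.61×10^6 N/C.

|E| ≈ 2.61e6 V/m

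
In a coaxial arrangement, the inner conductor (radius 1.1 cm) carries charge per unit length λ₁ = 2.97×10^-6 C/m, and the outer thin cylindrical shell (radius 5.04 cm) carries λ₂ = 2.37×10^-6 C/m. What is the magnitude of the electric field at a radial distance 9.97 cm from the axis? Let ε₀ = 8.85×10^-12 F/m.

Coaxial Gaussian cylinder, radius r = 9.97 cm, length L (r > 5.04 cm, enclosing both).
λ_enc = λ₁ + λ₂ = (2.97×10^-6) + (2.37×10^-6) = 5.34e-6 C/m.
By Gauss's law (flux through the curved wall only), E·2πrL = λ_enc L/ε₀.
E = |λ_enc|/(2πε₀r) = (5.34×10^-6)/(2π·8.85×10^-12·0.0997) = 9.63×10^5 N/C.

9.63×10^5 N/C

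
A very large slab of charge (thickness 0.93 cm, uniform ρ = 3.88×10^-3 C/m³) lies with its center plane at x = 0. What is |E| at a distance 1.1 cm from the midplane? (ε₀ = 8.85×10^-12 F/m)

|E| = 2.04×10^6 N/C

The point |x| = 1.1 cm lies outside the slab (half-thickness 0.00465 m). A symmetric pillbox spanning the full slab encloses Q_enc = ρ·d·A.
Flux = 2EA ⇒ E = |ρ|d/(2ε₀), independent of distance outside.
E = (3.88×10^-3)(0.0093)/(2·8.85×10^-12) = 2.04e6 N/C.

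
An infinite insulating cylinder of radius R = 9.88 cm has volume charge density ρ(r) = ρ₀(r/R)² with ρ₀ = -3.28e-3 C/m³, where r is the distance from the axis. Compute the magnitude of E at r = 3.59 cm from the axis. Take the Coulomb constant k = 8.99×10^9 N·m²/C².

E = 4.39e5 N/C

Take a coaxial cylindrical Gaussian surface of radius r = 3.59 cm and length L (r < R).
Integrating ρ over the cross-section to radius r: λ_enc = (2πρ₀/R²) ∫₀^r r'^3 dr' = 2πρ₀ r^4/(4·R²) = -8.767×10^-7 C/m.
Since E is radial and uniform over the curved surface, Φ = E·2πrL = Q_enc/ε₀ = λ_enc L/ε₀.
E = 2k|λ_enc|/r = 2(8.99×10^9)(8.767×10^-7)/(0.0359) = 4.39×10^5 N/C.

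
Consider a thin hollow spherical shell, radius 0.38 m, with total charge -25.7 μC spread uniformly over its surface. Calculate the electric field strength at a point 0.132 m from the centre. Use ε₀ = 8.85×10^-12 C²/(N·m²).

Symmetry ⇒ E = E(r) r̂. Gaussian sphere of radius r = 0.132 m (inside the shell, r < 0.38 m).
All the charge is outside the Gaussian surface: Q_enc = 0, hence E = 0 everywhere inside the shell.

|E| = 0 N/C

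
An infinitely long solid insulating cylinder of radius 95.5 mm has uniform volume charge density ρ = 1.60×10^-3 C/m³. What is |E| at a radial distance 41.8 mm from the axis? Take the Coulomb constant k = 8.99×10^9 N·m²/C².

E = 3.78×10^6 N/C

By cylindrical symmetry E is radial; use a coaxial Gaussian cylinder of radius 41.8 mm and length L (r < R).
Enclosed charge per unit length: λ_enc = ρ·πr² = (1.60e-3)π(0.0418)² = 8.783×10^-6 C/m.
Applying ∮E·dA = Q_enc/ε₀ with the end caps contributing no flux:
E = 2k|λ_enc|/r = 2(8.99×10^9)(8.783×10^-6)/(0.0418) = 3.78e6 N/C.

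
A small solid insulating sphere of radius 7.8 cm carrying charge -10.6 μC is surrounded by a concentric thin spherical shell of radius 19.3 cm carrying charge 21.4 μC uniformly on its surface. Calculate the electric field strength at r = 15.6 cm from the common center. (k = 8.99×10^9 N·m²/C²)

|E| = 3.92×10^6 N/C

Take a concentric spherical Gaussian surface of radius r = 15.6 cm (between the bodies, 7.8 cm < r < 19.3 cm).
Only the inner charge is enclosed; the outer shell contributes nothing inside itself. Q_enc = -10.6 μC = -1.06×10^-5 C.
Applying ∮E·dA = Q_enc/ε₀ with Φ = E(4πr²):
E = k|Q_enc|/r² = (8.99×10^9)(1.06×10^-5)/(0.156)² = 3.92×10^6 N/C.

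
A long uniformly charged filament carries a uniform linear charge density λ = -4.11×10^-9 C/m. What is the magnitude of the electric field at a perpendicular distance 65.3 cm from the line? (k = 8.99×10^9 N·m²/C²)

|E| = 113 N/C

Take a coaxial cylindrical Gaussian surface of radius r = 65.3 cm and length L.
Q_enc = λL, so λ_enc = -4.11×10^-9 C/m.
Since E is radial and uniform over the curved surface, Φ = E·2πrL = Q_enc/ε₀ = λ_enc L/ε₀.
E = 2k|λ_enc|/r = 2(8.99×10^9)(4.11×10^-9)/(0.653) = 113 N/C.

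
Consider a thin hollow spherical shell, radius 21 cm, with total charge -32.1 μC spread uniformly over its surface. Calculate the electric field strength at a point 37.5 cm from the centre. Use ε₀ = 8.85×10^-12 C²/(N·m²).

Symmetry ⇒ E = E(r) r̂. Gaussian sphere of radius r = 37.5 cm (r > 21 cm).
The entire shell is enclosed: Q_enc = -3.21×10^-5 C.
Since E is radial and uniform over the Gaussian sphere, Φ = E·4πr² = Q_enc/ε₀.
E = |Q_enc|/(4πε₀r²) = (3.21×10^-5)/(4π·8.85×10^-12·(0.375)²) = 2.05e6 N/C.

E = 2.05×10^6 V/m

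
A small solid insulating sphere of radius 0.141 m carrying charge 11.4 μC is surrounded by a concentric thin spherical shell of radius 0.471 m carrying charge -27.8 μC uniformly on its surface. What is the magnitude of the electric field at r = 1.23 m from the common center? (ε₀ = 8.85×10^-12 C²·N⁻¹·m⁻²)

E ≈ 9.75×10^4 N/C

Symmetry ⇒ E = E(r) r̂. Gaussian sphere of radius r = 1.23 m (r > 0.471 m, enclosing both).
Q_enc = (11.4 μC) + (-27.8 μC) = -1.64×10^-5 C.
Gauss's law: E·4πr² = Q_enc/ε₀.
E = |Q_enc|/(4πε₀r²) = (1.64×10^-5)/(4π·8.85×10^-12·(1.23)²) = 9.75×10^4 N/C.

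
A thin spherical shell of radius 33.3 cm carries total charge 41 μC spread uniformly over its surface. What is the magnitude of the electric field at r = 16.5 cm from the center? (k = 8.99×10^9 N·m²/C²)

Symmetry ⇒ E = E(r) r̂. Gaussian sphere of radius r = 16.5 cm (inside the shell, r < 33.3 cm).
No charge lies within this surface, so Q_enc = 0 and Gauss's law gives E·4πr² = 0 ⇒ E = 0.

E = 0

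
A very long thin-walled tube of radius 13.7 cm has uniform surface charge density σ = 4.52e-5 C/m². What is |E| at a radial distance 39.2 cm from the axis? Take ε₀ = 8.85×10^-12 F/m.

Coaxial Gaussian cylinder, radius r = 39.2 cm, length L (r > 13.7 cm).
The whole shell is enclosed: λ_enc = σ·2πR = (4.52×10^-5)·2π·(0.137) = 3.891×10^-5 C/m.
Applying ∮E·dA = Q_enc/ε₀ with the end caps contributing no flux:
E = |λ_enc|/(2πε₀r) = (3.891e-5)/(2π·8.85×10^-12·0.392) = 1.78×10^6 N/C.

1.78e6 V/m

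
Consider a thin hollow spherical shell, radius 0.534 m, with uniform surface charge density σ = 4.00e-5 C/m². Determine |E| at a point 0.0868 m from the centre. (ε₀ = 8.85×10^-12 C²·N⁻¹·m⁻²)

E = 0 (no enclosed charge)

Symmetry ⇒ E = E(r) r̂. Gaussian sphere of radius r = 0.0868 m (inside the shell, r < 0.534 m).
All the charge is outside the Gaussian surface: Q_enc = 0, hence E = 0 everywhere inside the shell.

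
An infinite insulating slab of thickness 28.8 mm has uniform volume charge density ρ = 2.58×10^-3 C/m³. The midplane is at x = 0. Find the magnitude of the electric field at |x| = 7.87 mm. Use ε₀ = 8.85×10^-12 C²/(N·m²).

By symmetry E is perpendicular to the slab. A Gaussian pillbox from −7.87 mm to +7.87 mm (face area A) lies entirely within the slab.
Q_enc = ρ·(2x)·A and flux = 2EA, so 2EA = 2ρxA/ε₀ ⇒ E = |ρ|x/ε₀.
E = (2.58e-3)(0.00787)/(8.85×10^-12) = 2.29e6 N/C.

|E| = 2.29e6 V/m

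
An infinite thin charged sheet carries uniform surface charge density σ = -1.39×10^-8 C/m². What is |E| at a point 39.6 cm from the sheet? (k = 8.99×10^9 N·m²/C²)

By planar symmetry E is perpendicular to the sheet and uniform; use a Gaussian pillbox with flat faces of area A on each side of the sheet.
Only the two end caps contribute flux: Φ = 2EA. With Q_enc = σA, Gauss's law gives E = |σ|/(2ε₀).
E = 2πk|σ| = 2π(8.99×10^9)(1.39×10^-8) = 785 N/C.

|E| = 785 N/C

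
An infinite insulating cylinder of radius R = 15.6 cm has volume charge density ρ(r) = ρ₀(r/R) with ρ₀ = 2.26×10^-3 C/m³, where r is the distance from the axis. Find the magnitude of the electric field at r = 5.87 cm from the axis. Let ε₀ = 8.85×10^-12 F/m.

Take a coaxial cylindrical Gaussian surface of radius r = 5.87 cm and length L (r < R).
Integrating ρ over the cross-section to radius r: λ_enc = (2πρ₀/R) ∫₀^r r'^2 dr' = 2πρ₀ r^3/(3·R) = 6.137×10^-6 C/m.
Since E is radial and uniform over the curved surface, Φ = E·2πrL = Q_enc/ε₀ = λ_enc L/ε₀.
E = |λ_enc|/(2πε₀r) = (6.137×10^-6)/(2π·8.85×10^-12·0.0587) = 1.88e6 N/C.

|E| = 1.88e6 V/m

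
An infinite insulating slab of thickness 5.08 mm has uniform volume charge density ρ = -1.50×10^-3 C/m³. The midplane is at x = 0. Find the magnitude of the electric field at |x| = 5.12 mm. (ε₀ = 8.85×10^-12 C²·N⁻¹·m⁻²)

The point |x| = 5.12 mm lies outside the slab (half-thickness 0.00254 m). A symmetric pillbox spanning the full slab encloses Q_enc = ρ·d·A.
Flux = 2EA ⇒ E = |ρ|d/(2ε₀), independent of distance outside.
E = (1.50×10^-3)(0.00508)/(2·8.85×10^-12) = 4.31×10^5 N/C.

E = 4.31×10^5 V/m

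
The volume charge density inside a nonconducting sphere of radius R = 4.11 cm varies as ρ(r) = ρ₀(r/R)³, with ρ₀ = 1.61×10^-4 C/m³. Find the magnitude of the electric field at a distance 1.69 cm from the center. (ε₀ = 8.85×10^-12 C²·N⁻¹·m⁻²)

Symmetry ⇒ E = E(r) r̂. Gaussian sphere of radius r = 1.69 cm (r < R).
Integrate the density: Q_enc = 4π ∫₀^r ρ₀(r'/R)^3 r'² dr' = 4πρ₀ r^6/(6·R³) = 1.132×10^-10 C.
Since E is radial and uniform over the Gaussian sphere, Φ = E·4πr² = Q_enc/ε₀.
E = |Q_enc|/(4πε₀r²) = (1.132×10^-10)/(4π·8.85×10^-12·(0.0169)²) = 3.56×10^3 N/C.

|E| ≈ 3.56×10^3 V/m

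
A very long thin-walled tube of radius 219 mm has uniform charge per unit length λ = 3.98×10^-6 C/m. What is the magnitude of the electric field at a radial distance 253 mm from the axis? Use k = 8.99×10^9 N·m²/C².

Choose a coaxial cylinder of radius r = 253 mm (arbitrary length L) as the Gaussian surface (r > 219 mm).
The full line charge is enclosed: λ_enc = 3.98e-6 C/m.
Gauss's law: E·2πrL = λ_enc L/ε₀.
E = 2k|λ_enc|/r = 2(8.99×10^9)(3.98×10^-6)/(0.253) = 2.83×10^5 N/C.

E = 2.83e5 N/C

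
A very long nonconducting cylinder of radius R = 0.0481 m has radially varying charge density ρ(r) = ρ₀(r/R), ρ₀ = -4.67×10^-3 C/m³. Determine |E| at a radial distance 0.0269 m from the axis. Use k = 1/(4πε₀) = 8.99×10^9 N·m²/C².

E = 2.65×10^6 N/C

Coaxial Gaussian cylinder, radius r = 0.0269 m, length L (r < R).
Integrating ρ over the cross-section to radius r: λ_enc = (2πρ₀/R) ∫₀^r r'^2 dr' = 2πρ₀ r^3/(3·R) = -3.958×10^-6 C/m.
Applying ∮E·dA = Q_enc/ε₀ with the end caps contributing no flux:
E = 2k|λ_enc|/r = 2(8.99×10^9)(3.958×10^-6)/(0.0269) = 2.65e6 N/C.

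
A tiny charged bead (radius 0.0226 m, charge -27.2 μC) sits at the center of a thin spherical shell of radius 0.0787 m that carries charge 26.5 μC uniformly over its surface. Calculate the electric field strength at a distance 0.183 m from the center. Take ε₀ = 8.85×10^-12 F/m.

|E| = 1.88×10^5 N/C

Symmetry ⇒ E = E(r) r̂. Gaussian sphere of radius r = 0.183 m (r > 0.0787 m, enclosing both).
Q_enc = (-27.2 μC) + (26.5 μC) = -7.00e-7 C.
Since E is radial and uniform over the Gaussian sphere, Φ = E·4πr² = Q_enc/ε₀.
E = |Q_enc|/(4πε₀r²) = (7.00×10^-7)/(4π·8.85×10^-12·(0.183)²) = 1.88×10^5 N/C.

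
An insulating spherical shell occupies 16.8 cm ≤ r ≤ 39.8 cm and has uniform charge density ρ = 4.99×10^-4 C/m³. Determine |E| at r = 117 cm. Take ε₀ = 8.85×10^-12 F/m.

Symmetry ⇒ E = E(r) r̂. Gaussian sphere of radius r = 117 cm (r > 39.8 cm, enclosing the whole shell).
Q_enc = ρ·(4π/3)(b³ − a³) = (4.99×10^-4)·(4π/3)·((0.398)³ − (0.168)³) = 1.219×10^-4 C.
By Gauss's law, ∮E·dA = E·4πr² = Q_enc/ε₀.
E = |Q_enc|/(4πε₀r²) = (1.219×10^-4)/(4π·8.85×10^-12·(1.17)²) = 8.00×10^5 N/C.

|E| = 8.00×10^5 N/C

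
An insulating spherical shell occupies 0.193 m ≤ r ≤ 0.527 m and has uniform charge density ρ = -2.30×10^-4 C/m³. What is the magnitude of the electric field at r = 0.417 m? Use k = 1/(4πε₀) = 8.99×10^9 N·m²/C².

Take a concentric spherical Gaussian surface of radius r = 0.417 m (within the shell material, 0.193 m < r < 0.527 m).
Only the shell between 0.193 m and r is enclosed: Q_enc = ρ·(4π/3)(r³ − a³) = (-2.30e-4)·(4π/3)·((0.417)³ − (0.193)³) = -6.293e-5 C.
Since E is radial and uniform over the Gaussian sphere, Φ = E·4πr² = Q_enc/ε₀.
E = k|Q_enc|/r² = (8.99×10^9)(6.293×10^-5)/(0.417)² = 3.25e6 N/C.

3.25e6 V/m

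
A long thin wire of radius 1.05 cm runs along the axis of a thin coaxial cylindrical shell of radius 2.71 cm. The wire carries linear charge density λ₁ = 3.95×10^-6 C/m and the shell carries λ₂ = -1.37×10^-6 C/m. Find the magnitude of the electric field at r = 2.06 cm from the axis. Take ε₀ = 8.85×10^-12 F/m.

E = 3.45×10^6 V/m

Choose a coaxial cylinder of radius r = 2.06 cm (arbitrary length L) as the Gaussian surface (between the conductors, 1.05 cm < r < 2.71 cm).
Only the inner wire is enclosed; the outer shell contributes nothing inside itself. λ_enc = λ₁ = 3.95×10^-6 C/m.
Gauss's law: E·2πrL = λ_enc L/ε₀.
E = |λ_enc|/(2πε₀r) = (3.95×10^-6)/(2π·8.85×10^-12·0.0206) = 3.45×10^6 N/C.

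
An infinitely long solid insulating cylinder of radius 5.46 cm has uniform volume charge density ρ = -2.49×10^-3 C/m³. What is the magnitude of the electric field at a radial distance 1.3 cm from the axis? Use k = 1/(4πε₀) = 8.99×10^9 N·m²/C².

By cylindrical symmetry E is radial; use a coaxial Gaussian cylinder of radius 1.3 cm and length L (r < R).
Charge inside radius r per length L is ρ·πr²·L, so λ_enc = ρπr² = -1.322×10^-6 C/m.
By Gauss's law (flux through the curved wall only), E·2πrL = λ_enc L/ε₀.
E = 2k|λ_enc|/r = 2(8.99×10^9)(1.322×10^-6)/(0.013) = 1.83×10^6 N/C.

1.83×10^6 N/C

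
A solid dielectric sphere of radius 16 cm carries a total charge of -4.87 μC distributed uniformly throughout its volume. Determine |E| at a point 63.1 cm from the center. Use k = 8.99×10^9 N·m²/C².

Symmetry ⇒ E = E(r) r̂. Gaussian sphere of radius r = 63.1 cm (r > R, so the entire charge is enclosed).
Q_enc = -4.87 μC = -4.87×10^-6 C.
Applying ∮E·dA = Q_enc/ε₀ with Φ = E(4πr²):
E = k|Q_enc|/r² = (8.99×10^9)(4.87e-6)/(0.631)² = 1.10×10^5 N/C.

|E| = 1.10×10^5 N/C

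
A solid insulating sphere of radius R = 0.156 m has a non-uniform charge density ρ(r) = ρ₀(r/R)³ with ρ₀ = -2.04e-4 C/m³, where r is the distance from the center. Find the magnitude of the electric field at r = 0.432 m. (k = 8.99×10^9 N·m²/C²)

|E| = 7.81e4 N/C

By spherical symmetry E is radial; choose a Gaussian sphere of radius r = 0.432 m (r > R, all charge enclosed).
Q_enc = 4π ∫₀^R ρ₀(r'/R)^3 r'² dr' = 4πρ₀R³/6 = -1.622e-6 C.
Applying ∮E·dA = Q_enc/ε₀ with Φ = E(4πr²):
E = k|Q_enc|/r² = (8.99×10^9)(1.622×10^-6)/(0.432)² = 7.81×10^4 N/C.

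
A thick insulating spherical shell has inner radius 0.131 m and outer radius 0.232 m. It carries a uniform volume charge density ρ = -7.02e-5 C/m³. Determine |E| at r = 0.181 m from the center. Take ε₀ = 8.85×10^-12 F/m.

Symmetry ⇒ E = E(r) r̂. Gaussian sphere of radius r = 0.181 m (within the shell material, 0.131 m < r < 0.232 m).
Only the shell between 0.131 m and r is enclosed: Q_enc = ρ·(4π/3)(r³ − a³) = (-7.02×10^-5)·(4π/3)·((0.181)³ − (0.131)³) = -1.083×10^-6 C.
By Gauss's law, ∮E·dA = E·4πr² = Q_enc/ε₀.
E = |Q_enc|/(4πε₀r²) = (1.083×10^-6)/(4π·8.85×10^-12·(0.181)²) = 2.97×10^5 N/C.

2.97e5 V/m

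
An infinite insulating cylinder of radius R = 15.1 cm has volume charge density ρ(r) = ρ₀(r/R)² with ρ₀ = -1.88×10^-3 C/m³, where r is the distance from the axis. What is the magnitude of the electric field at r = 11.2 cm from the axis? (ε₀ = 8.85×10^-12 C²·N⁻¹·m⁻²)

|E| ≈ 3.27e6 V/m

Choose a coaxial cylinder of radius r = 11.2 cm (arbitrary length L) as the Gaussian surface (r < R).
Integrating ρ over the cross-section to radius r: λ_enc = (2πρ₀/R²) ∫₀^r r'^3 dr' = 2πρ₀ r^4/(4·R²) = -2.038e-5 C/m.
By Gauss's law (flux through the curved wall only), E·2πrL = λ_enc L/ε₀.
E = |λ_enc|/(2πε₀r) = (2.038×10^-5)/(2π·8.85×10^-12·0.112) = 3.27×10^6 N/C.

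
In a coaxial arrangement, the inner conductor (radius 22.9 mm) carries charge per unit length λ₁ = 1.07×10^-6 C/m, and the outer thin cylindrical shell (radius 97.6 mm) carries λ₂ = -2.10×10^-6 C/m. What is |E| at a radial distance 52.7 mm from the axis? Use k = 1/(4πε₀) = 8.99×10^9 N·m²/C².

Coaxial Gaussian cylinder, radius r = 52.7 mm, length L (between the conductors, 22.9 mm < r < 97.6 mm).
The shell at 97.6 mm lies outside the Gaussian surface, so λ_enc = λ₁ = 1.07×10^-6 C/m.
By Gauss's law (flux through the curved wall only), E·2πrL = λ_enc L/ε₀.
E = 2k|λ_enc|/r = 2(8.99×10^9)(1.07e-6)/(0.0527) = 3.65e5 N/C.

3.65×10^5 N/C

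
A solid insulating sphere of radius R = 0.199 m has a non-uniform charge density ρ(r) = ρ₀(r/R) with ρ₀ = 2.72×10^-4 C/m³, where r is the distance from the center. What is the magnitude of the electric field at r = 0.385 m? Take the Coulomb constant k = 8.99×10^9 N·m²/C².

E ≈ 4.08×10^5 N/C

Symmetry ⇒ E = E(r) r̂. Gaussian sphere of radius r = 0.385 m (r > R, all charge enclosed).
Q_enc = 4π ∫₀^R ρ₀(r'/R)^1 r'² dr' = 4πρ₀R³/4 = 6.734×10^-6 C.
By Gauss's law, ∮E·dA = E·4πr² = Q_enc/ε₀.
E = k|Q_enc|/r² = (8.99×10^9)(6.734×10^-6)/(0.385)² = 4.08e5 N/C.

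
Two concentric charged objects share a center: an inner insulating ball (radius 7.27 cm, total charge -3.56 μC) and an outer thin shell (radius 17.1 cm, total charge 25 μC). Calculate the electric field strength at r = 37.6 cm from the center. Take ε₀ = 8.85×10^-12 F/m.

Use a concentric Gaussian sphere at r = 37.6 cm (r > 17.1 cm, enclosing both).
Q_enc = (-3.56 μC) + (25 μC) = 2.144×10^-5 C.
Since E is radial and uniform over the Gaussian sphere, Φ = E·4πr² = Q_enc/ε₀.
E = |Q_enc|/(4πε₀r²) = (2.144e-5)/(4π·8.85×10^-12·(0.376)²) = 1.36e6 N/C.

|E| ≈ 1.36e6 V/m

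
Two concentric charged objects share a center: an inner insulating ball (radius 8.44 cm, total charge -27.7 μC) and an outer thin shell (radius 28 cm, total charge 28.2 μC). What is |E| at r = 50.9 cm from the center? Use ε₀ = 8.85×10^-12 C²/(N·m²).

Take a concentric spherical Gaussian surface of radius r = 50.9 cm (r > 28 cm, enclosing both).
Q_enc = (-27.7 μC) + (28.2 μC) = 5.00e-7 C.
Applying ∮E·dA = Q_enc/ε₀ with Φ = E(4πr²):
E = |Q_enc|/(4πε₀r²) = (5.00e-7)/(4π·8.85×10^-12·(0.509)²) = 1.74×10^4 N/C.

E ≈ 1.74×10^4 N/C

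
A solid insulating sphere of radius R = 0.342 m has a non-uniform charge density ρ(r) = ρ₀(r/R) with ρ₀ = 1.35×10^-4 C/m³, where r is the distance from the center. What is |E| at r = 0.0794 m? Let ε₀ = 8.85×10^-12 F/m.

E ≈ 7.03×10^4 N/C

Symmetry ⇒ E = E(r) r̂. Gaussian sphere of radius r = 0.0794 m (r < R).
Integrate the density: Q_enc = 4π ∫₀^r ρ₀(r'/R)^1 r'² dr' = 4πρ₀ r^4/(4·R) = 4.929×10^-8 C.
Applying ∮E·dA = Q_enc/ε₀ with Φ = E(4πr²):
E = |Q_enc|/(4πε₀r²) = (4.929×10^-8)/(4π·8.85×10^-12·(0.0794)²) = 7.03×10^4 N/C.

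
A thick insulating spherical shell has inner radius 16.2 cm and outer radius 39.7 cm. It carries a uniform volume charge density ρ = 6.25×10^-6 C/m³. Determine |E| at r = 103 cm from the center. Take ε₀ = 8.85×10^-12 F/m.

Take a concentric spherical Gaussian surface of radius r = 103 cm (r > 39.7 cm, enclosing the whole shell).
Q_enc = ρ·(4π/3)(b³ − a³) = (6.25e-6)·(4π/3)·((0.397)³ − (0.162)³) = 1.527×10^-6 C.
Gauss's law: E·4πr² = Q_enc/ε₀.
E = |Q_enc|/(4πε₀r²) = (1.527×10^-6)/(4π·8.85×10^-12·(1.03)²) = 1.29×10^4 N/C.

E = 1.29e4 N/C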